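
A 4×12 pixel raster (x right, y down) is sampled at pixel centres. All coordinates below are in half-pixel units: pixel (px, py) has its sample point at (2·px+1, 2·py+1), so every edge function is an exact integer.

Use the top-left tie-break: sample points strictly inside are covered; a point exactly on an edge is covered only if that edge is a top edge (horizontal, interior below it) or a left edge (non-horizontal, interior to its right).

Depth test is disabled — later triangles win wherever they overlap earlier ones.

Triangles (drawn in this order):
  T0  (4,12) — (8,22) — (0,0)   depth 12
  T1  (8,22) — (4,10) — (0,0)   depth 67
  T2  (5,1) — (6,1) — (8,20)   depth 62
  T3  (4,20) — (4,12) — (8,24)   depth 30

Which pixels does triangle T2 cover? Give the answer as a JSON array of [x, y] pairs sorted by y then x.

T0:
  2·area = 8  (B↔C swapped to make it positive)
  edge (4, 12)→(0, 0): d=(-4,-12) top-left  bias=+0
  edge (0, 0)→(8, 22): d=(8,22) right/bottom  bias=-1
  edge (8, 22)→(4, 12): d=(-4,-10) top-left  bias=+0
    (0,1)@(1, 3): e=[0,2,6] → X  [on edge]
    (1,1)@(3, 3): e=[24,-42,26] → .
    (0,2)@(1, 5): e=[-8,18,-2] → .
    (1,4)@(3, 9): e=[0,6,2] → X  [on edge]
    (2,4)@(5, 9): e=[24,-38,22] → .
    (1,5)@(3, 11): e=[-8,22,-6] → .
    (2,7)@(5, 15): e=[0,10,-2] → .  [on edge]
    (3,10)@(7, 21): e=[0,14,-6] → .  [on edge]
  covered (2 px):
    . . . .
    X . . .
    . . . .
    . . . .
    . X . .
    . . . .
    . . . .
    . . . .
    . . . .
    . . . .
    . . . .
    . . . .
T1:
  2·area = 8  (B↔C swapped to make it positive)
  edge (8, 22)→(0, 0): d=(-8,-22) top-left  bias=+0
  edge (0, 0)→(4, 10): d=(4,10) right/bottom  bias=-1
  edge (4, 10)→(8, 22): d=(4,12) right/bottom  bias=-1
    (0,0)@(1, 1): e=[14,-6,0] → .  [on edge]
    (1,3)@(3, 7): e=[10,-2,0] → .  [on edge]
    (2,6)@(5, 13): e=[6,2,0] → .  [on edge]
    (3,9)@(7, 19): e=[2,6,0] → .  [on edge]
  covered (0 px):
    . . . .
    . . . .
    . . . .
    . . . .
    . . . .
    . . . .
    . . . .
    . . . .
    . . . .
    . . . .
    . . . .
    . . . .
T2:
  2·area = 19
  edge (5, 1)→(6, 1): d=(1,0) top-left  bias=+0
  edge (6, 1)→(8, 20): d=(2,19) right/bottom  bias=-1
  edge (8, 20)→(5, 1): d=(-3,-19) top-left  bias=+0
    (0,0)@(1, 1): e=[0,95,-76] → .  [on edge]
    (1,0)@(3, 1): e=[0,57,-38] → .  [on edge]
    (2,0)@(5, 1): e=[0,19,0] → X  [on edge]
    (3,0)@(7, 1): e=[0,-19,38] → .  [on edge]
    (2,1)@(5, 3): e=[2,23,-6] → .
    (3,5)@(7, 11): e=[10,1,8] → X
    (3,6)@(7, 13): e=[12,5,2] → X
    (3,7)@(7, 15): e=[14,9,-4] → .
  covered (3 px):
    . . X .
    . . . .
    . . . .
    . . . .
    . . . .
    . . . X
    . . . X
    . . . .
    . . . .
    . . . .
    . . . .
    . . . .
T3:
  2·area = 32
  edge (4, 20)→(4, 12): d=(0,-8) top-left  bias=+0
  edge (4, 12)→(8, 24): d=(4,12) right/bottom  bias=-1
  edge (8, 24)→(4, 20): d=(-4,-4) top-left  bias=+0
    (0,1)@(1, 3): e=[-24,0,56] → .  [on edge]
    (1,4)@(3, 9): e=[-8,0,40] → .  [on edge]
    (2,7)@(5, 15): e=[8,0,24] → .  [on edge]
    (0,8)@(1, 17): e=[-24,56,0] → .  [on edge]
    (2,8)@(5, 17): e=[8,8,16] → X
    (3,8)@(7, 17): e=[24,-16,24] → .
    (1,9)@(3, 19): e=[-8,40,0] → .  [on edge]
    (2,9)@(5, 19): e=[8,16,8] → X
    (3,9)@(7, 19): e=[24,-8,16] → .
    (2,10)@(5, 21): e=[8,24,0] → X  [on edge]
    (3,10)@(7, 21): e=[24,0,8] → .  [on edge]
    (2,11)@(5, 23): e=[8,32,-8] → .
    (3,11)@(7, 23): e=[24,8,0] → X  [on edge]
  covered (4 px):
    . . . .
    . . . .
    . . . .
    . . . .
    . . . .
    . . . .
    . . . .
    . . . .
    . . X .
    . . X .
    . . X .
    . . . X

Answer: [[2,0],[3,5],[3,6]]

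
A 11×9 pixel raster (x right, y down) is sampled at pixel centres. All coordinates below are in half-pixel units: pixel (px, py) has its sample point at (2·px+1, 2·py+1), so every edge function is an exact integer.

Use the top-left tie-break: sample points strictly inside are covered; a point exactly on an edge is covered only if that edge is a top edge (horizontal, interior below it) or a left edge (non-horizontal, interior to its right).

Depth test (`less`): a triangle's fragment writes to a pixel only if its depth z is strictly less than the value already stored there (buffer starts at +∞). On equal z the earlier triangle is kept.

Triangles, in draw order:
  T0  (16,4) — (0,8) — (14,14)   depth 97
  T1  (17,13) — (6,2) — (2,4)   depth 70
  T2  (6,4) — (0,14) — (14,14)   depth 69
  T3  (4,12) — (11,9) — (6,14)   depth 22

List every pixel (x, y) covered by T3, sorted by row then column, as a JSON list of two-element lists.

T0:
  2·area = 152  (B↔C swapped to make it positive)
  edge (16, 4)→(14, 14): d=(-2,10) right/bottom  bias=-1
  edge (14, 14)→(0, 8): d=(-14,-6) top-left  bias=+0
  edge (0, 8)→(16, 4): d=(16,-4) top-left  bias=+0
    (6,2)@(13, 5): e=[28,120,4] → #
    (7,2)@(15, 5): e=[8,132,12] → #
    (8,2)@(17, 5): e=[-12,144,20] → ·
    (2,3)@(5, 7): e=[104,44,4] → #
    (3,3)@(7, 7): e=[84,56,12] → #
    (4,3)@(9, 7): e=[64,68,20] → #
    (5,3)@(11, 7): e=[44,80,28] → #
    (8,3)@(17, 7): e=[-16,116,52] → ·
    (1,4)@(3, 9): e=[120,4,28] → #
    (7,4)@(15, 9): e=[0,76,76] → ·  [on edge]
    (1,5)@(3, 11): e=[116,-24,60] → ·
    (2,5)@(5, 11): e=[96,-12,68] → ·
    (3,5)@(7, 11): e=[76,0,76] → #  [on edge]
    (10,8)@(21, 17): e=[-76,0,228] → ·  [on edge]
  covered (19 px):
    · · · · · · · · · · ·
    · · · · · · · · · · ·
    · · · · · · # # · · ·
    · · # # # # # # · · ·
    · # # # # # # · · · ·
    · · · # # # # · · · ·
    · · · · · · # · · · ·
    · · · · · · · · · · ·
    · · · · · · · · · · ·
T1:
  2·area = 66  (B↔C swapped to make it positive)
  edge (17, 13)→(2, 4): d=(-15,-9) top-left  bias=+0
  edge (2, 4)→(6, 2): d=(4,-2) top-left  bias=+0
  edge (6, 2)→(17, 13): d=(11,11) right/bottom  bias=-1
    (2,0)@(5, 1): e=[72,-6,0] → ·  [on edge]
    (2,1)@(5, 3): e=[42,2,22] → #
    (3,1)@(7, 3): e=[60,6,0] → ·  [on edge]
    (2,2)@(5, 5): e=[12,10,44] → #
    (3,2)@(7, 5): e=[30,14,22] → #
    (4,2)@(9, 5): e=[48,18,0] → ·  [on edge]
    (2,3)@(5, 7): e=[-18,18,66] → ·
    (3,3)@(7, 7): e=[0,22,44] → #  [on edge]
    (4,3)@(9, 7): e=[18,26,22] → #
    (5,3)@(11, 7): e=[36,30,0] → ·  [on edge]
    (3,4)@(7, 9): e=[-30,30,66] → ·
    (4,4)@(9, 9): e=[-12,34,44] → ·
    (6,4)@(13, 9): e=[24,42,0] → ·  [on edge]
    (7,5)@(15, 11): e=[12,54,0] → ·  [on edge]
    (8,6)@(17, 13): e=[0,66,0] → ·  [on edge]
    (9,7)@(19, 15): e=[-12,78,0] → ·  [on edge]
    (10,8)@(21, 17): e=[-24,90,0] → ·  [on edge]
  covered (6 px):
    · · · · · · · · · · ·
    · · # · · · · · · · ·
    · · # # · · · · · · ·
    · · · # # · · · · · ·
    · · · · · # · · · · ·
    · · · · · · · · · · ·
    · · · · · · · · · · ·
    · · · · · · · · · · ·
    · · · · · · · · · · ·
T2:
  2·area = 140  (B↔C swapped to make it positive)
  edge (6, 4)→(14, 14): d=(8,10) right/bottom  bias=-1
  edge (14, 14)→(0, 14): d=(-14,0) right/bottom  bias=-1
  edge (0, 14)→(6, 4): d=(6,-10) top-left  bias=+0
    (2,3)@(5, 7): e=[34,98,8] → #
    (3,3)@(7, 7): e=[14,98,28] → #
    (4,3)@(9, 7): e=[-6,98,48] → ·
    (1,4)@(3, 9): e=[70,70,0] → #  [on edge]
    (4,4)@(9, 9): e=[10,70,60] → #
    (5,4)@(11, 9): e=[-10,70,80] → ·
    (1,5)@(3, 11): e=[86,42,12] → #
    (5,5)@(11, 11): e=[6,42,92] → #
    (6,5)@(13, 11): e=[-14,42,112] → ·
    (0,6)@(1, 13): e=[122,14,4] → #
    (6,6)@(13, 13): e=[2,14,124] → #
    (7,6)@(15, 13): e=[-18,14,144] → ·
  covered (18 px):
    · · · · · · · · · · ·
    · · · · · · · · · · ·
    · · · · · · · · · · ·
    · · # # · · · · · · ·
    · # # # # · · · · · ·
    · # # # # # · · · · ·
    # # # # # # # · · · ·
    · · · · · · · · · · ·
    · · · · · · · · · · ·
T3:
  2·area = 20
  edge (4, 12)→(11, 9): d=(7,-3) top-left  bias=+0
  edge (11, 9)→(6, 14): d=(-5,5) right/bottom  bias=-1
  edge (6, 14)→(4, 12): d=(-2,-2) top-left  bias=+0
    (9,0)@(19, 1): e=[-32,0,52] → ·  [on edge]
    (8,1)@(17, 3): e=[-24,0,44] → ·  [on edge]
    (7,2)@(15, 5): e=[-16,0,36] → ·  [on edge]
    (6,3)@(13, 7): e=[-8,0,28] → ·  [on edge]
    (0,4)@(1, 9): e=[-30,50,0] → ·  [on edge]
    (5,4)@(11, 9): e=[0,0,20] → ·  [on edge]
    (1,5)@(3, 11): e=[-10,30,0] → ·  [on edge]
    (3,5)@(7, 11): e=[2,10,8] → #
    (4,5)@(9, 11): e=[8,0,12] → ·  [on edge]
    (2,6)@(5, 13): e=[10,10,0] → #  [on edge]
    (3,6)@(7, 13): e=[16,0,4] → ·  [on edge]
    (2,7)@(5, 15): e=[24,0,-4] → ·  [on edge]
    (3,7)@(7, 15): e=[30,-10,0] → ·  [on edge]
    (1,8)@(3, 17): e=[32,0,-12] → ·  [on edge]
    (4,8)@(9, 17): e=[50,-30,0] → ·  [on edge]
  covered (2 px):
    · · · · · · · · · · ·
    · · · · · · · · · · ·
    · · · · · · · · · · ·
    · · · · · · · · · · ·
    · · · · · · · · · · ·
    · · · # · · · · · · ·
    · · # · · · · · · · ·
    · · · · · · · · · · ·
    · · · · · · · · · · ·

Result: [[3,5],[2,6]]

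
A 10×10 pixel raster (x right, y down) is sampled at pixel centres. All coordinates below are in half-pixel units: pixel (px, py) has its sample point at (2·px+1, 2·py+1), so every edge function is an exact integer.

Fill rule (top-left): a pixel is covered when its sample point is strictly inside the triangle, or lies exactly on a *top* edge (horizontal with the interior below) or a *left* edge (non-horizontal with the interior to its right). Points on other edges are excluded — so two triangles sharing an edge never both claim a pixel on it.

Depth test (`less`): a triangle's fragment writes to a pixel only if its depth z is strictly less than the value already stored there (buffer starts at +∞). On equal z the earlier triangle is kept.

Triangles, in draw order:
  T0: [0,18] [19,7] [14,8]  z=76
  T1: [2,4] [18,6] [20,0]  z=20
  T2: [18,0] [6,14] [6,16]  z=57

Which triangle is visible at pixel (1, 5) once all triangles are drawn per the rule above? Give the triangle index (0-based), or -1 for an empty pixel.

T0:
  2·area = 36  (B↔C swapped to make it positive)
  edge (0, 18)→(14, 8): d=(14,-10) top-left  bias=+0
  edge (14, 8)→(19, 7): d=(5,-1) top-left  bias=+0
  edge (19, 7)→(0, 18): d=(-19,11) right/bottom  bias=-1
    (9,3)@(19, 7): e=[36,0,0] → ·  [on edge]
    (4,4)@(9, 9): e=[-36,0,72] → ·  [on edge]
    (6,4)@(13, 9): e=[4,4,28] → █
    (7,4)@(15, 9): e=[24,6,6] → █
    (8,4)@(17, 9): e=[44,8,-16] → ·
    (5,5)@(11, 11): e=[12,12,12] → █
    (6,5)@(13, 11): e=[32,14,-10] → ·
    (7,5)@(15, 11): e=[52,16,-32] → ·
    (3,6)@(7, 13): e=[0,18,18] → █  [on edge]
    (4,6)@(9, 13): e=[20,20,-4] → ·
    (5,6)@(11, 13): e=[40,22,-26] → ·
    (2,7)@(5, 15): e=[8,26,2] → █
  covered (5 px):
    · · · · · · · · · ·
    · · · · · · · · · ·
    · · · · · · · · · ·
    · · · · · · · · · ·
    · · · · · · █ █ · ·
    · · · · · █ · · · ·
    · · · █ · · · · · ·
    · · █ · · · · · · ·
    · · · · · · · · · ·
    · · · · · · · · · ·
T1:
  2·area = 100  (B↔C swapped to make it positive)
  edge (2, 4)→(20, 0): d=(18,-4) top-left  bias=+0
  edge (20, 0)→(18, 6): d=(-2,6) right/bottom  bias=-1
  edge (18, 6)→(2, 4): d=(-16,-2) top-left  bias=+0
    (8,0)@(17, 1): e=[6,16,78] → █
    (9,0)@(19, 1): e=[14,4,82] → █
    (3,1)@(7, 3): e=[2,72,26] → █
    (4,1)@(9, 3): e=[10,60,30] → █
    (5,1)@(11, 3): e=[18,48,34] → █
    (6,1)@(13, 3): e=[26,36,38] → █
    (7,1)@(15, 3): e=[34,24,42] → █
    (9,1)@(19, 3): e=[50,0,50] → ·  [on edge]
    (3,2)@(7, 5): e=[38,68,-6] → ·
    (4,2)@(9, 5): e=[46,56,-2] → ·
    (5,2)@(11, 5): e=[54,44,2] → █
    (9,2)@(19, 5): e=[86,-4,18] → ·
    (8,4)@(17, 9): e=[150,0,-50] → ·  [on edge]
    (7,7)@(15, 15): e=[250,0,-150] → ·  [on edge]
  covered (12 px):
    · · · · · · · · █ █
    · · · █ █ █ █ █ █ ·
    · · · · · █ █ █ █ ·
    · · · · · · · · · ·
    · · · · · · · · · ·
    · · · · · · · · · ·
    · · · · · · · · · ·
    · · · · · · · · · ·
    · · · · · · · · · ·
    · · · · · · · · · ·
T2:
  2·area = 24  (B↔C swapped to make it positive)
  edge (18, 0)→(6, 16): d=(-12,16) right/bottom  bias=-1
  edge (6, 16)→(6, 14): d=(0,-2) top-left  bias=+0
  edge (6, 14)→(18, 0): d=(12,-14) top-left  bias=+0
    (5,4)@(11, 9): e=[4,10,10] → █
    (6,4)@(13, 9): e=[-28,14,38] → ·
    (4,5)@(9, 11): e=[12,6,6] → █
    (5,5)@(11, 11): e=[-20,10,34] → ·
    (3,6)@(7, 13): e=[20,2,2] → █
    (4,6)@(9, 13): e=[-12,6,30] → ·
    (3,7)@(7, 15): e=[-4,2,26] → ·
  covered (3 px):
    · · · · · · · · · ·
    · · · · · · · · · ·
    · · · · · · · · · ·
    · · · · · · · · · ·
    · · · · · █ · · · ·
    · · · · █ · · · · ·
    · · · █ · · · · · ·
    · · · · · · · · · ·
    · · · · · · · · · ·
    · · · · · · · · · ·

Z-buffer (winner per pixel, '.' = empty):
  . . . . . . . . 1 1
  . . . 1 1 1 1 1 1 .
  . . . . . 1 1 1 1 .
  . . . . . . . . . .
  . . . . . 2 0 0 . .
  . . . . 2 0 . . . .
  . . . 2 . . . . . .
  . . 0 . . . . . . .
  . . . . . . . . . .
  . . . . . . . . . .

Result: -1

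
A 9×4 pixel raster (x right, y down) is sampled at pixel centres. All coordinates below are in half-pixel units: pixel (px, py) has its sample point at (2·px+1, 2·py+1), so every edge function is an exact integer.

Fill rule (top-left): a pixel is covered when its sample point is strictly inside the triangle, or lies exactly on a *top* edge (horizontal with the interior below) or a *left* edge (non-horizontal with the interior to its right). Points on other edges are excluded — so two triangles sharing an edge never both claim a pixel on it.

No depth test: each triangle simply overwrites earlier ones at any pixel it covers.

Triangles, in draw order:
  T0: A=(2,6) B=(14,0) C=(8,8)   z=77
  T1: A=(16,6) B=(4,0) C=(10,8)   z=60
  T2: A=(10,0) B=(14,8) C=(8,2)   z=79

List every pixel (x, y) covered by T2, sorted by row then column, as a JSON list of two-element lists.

T0:
  2·area = 60
  edge (2, 6)→(14, 0): d=(12,-6) top-left  bias=+0
  edge (14, 0)→(8, 8): d=(-6,8) right/bottom  bias=-1
  edge (8, 8)→(2, 6): d=(-6,-2) top-left  bias=+0
    (6,0)@(13, 1): e=[6,2,52] → X
    (7,0)@(15, 1): e=[18,-14,56] → .
    (4,1)@(9, 3): e=[6,22,32] → X
    (5,1)@(11, 3): e=[18,6,36] → X
    (6,1)@(13, 3): e=[30,-10,40] → .
    (2,2)@(5, 5): e=[6,42,12] → X
    (3,2)@(7, 5): e=[18,26,16] → X
    (5,2)@(11, 5): e=[42,-6,24] → .
    (2,3)@(5, 7): e=[30,30,0] → X  [on edge]
    (4,3)@(9, 7): e=[54,-2,8] → .
  covered (8 px):
    . . . . . . X . .
    . . . . X X . . .
    . . X X X . . . .
    . . X X . . . . .
T1:
  2·area = 60  (B↔C swapped to make it positive)
  edge (16, 6)→(10, 8): d=(-6,2) right/bottom  bias=-1
  edge (10, 8)→(4, 0): d=(-6,-8) top-left  bias=+0
  edge (4, 0)→(16, 6): d=(12,6) right/bottom  bias=-1
    (2,0)@(5, 1): e=[52,2,6] → X
    (3,0)@(7, 1): e=[48,18,-6] → .
    (2,1)@(5, 3): e=[40,-10,30] → .
    (3,1)@(7, 3): e=[36,6,18] → X
    (4,1)@(9, 3): e=[32,22,6] → X
    (5,1)@(11, 3): e=[28,38,-6] → .
    (3,2)@(7, 5): e=[24,-6,42] → .
    (4,2)@(9, 5): e=[20,10,30] → X
    (5,2)@(11, 5): e=[16,26,18] → X
    (6,2)@(13, 5): e=[12,42,6] → X
    (7,2)@(15, 5): e=[8,58,-6] → .
    (4,3)@(9, 7): e=[8,-2,54] → .
    (6,3)@(13, 7): e=[0,30,30] → .  [on edge]
  covered (7 px):
    . . X . . . . . .
    . . . X X . . . .
    . . . . X X X . .
    . . . . . X . . .
T2:
  2·area = 24
  edge (10, 0)→(14, 8): d=(4,8) right/bottom  bias=-1
  edge (14, 8)→(8, 2): d=(-6,-6) top-left  bias=+0
  edge (8, 2)→(10, 0): d=(2,-2) top-left  bias=+0
    (3,0)@(7, 1): e=[28,0,-4] → .  [on edge]
    (4,0)@(9, 1): e=[12,12,0] → X  [on edge]
    (5,0)@(11, 1): e=[-4,24,4] → .
    (3,1)@(7, 3): e=[36,-12,0] → .  [on edge]
    (4,1)@(9, 3): e=[20,0,4] → X  [on edge]
    (5,1)@(11, 3): e=[4,12,8] → X
    (6,1)@(13, 3): e=[-12,24,12] → .
    (2,2)@(5, 5): e=[60,-36,0] → .  [on edge]
    (4,2)@(9, 5): e=[28,-12,8] → .
    (5,2)@(11, 5): e=[12,0,12] → X  [on edge]
    (6,2)@(13, 5): e=[-4,12,16] → .
    (1,3)@(3, 7): e=[84,-60,0] → .  [on edge]
    (6,3)@(13, 7): e=[4,0,20] → X  [on edge]
  covered (5 px):
    . . . . X . . . .
    . . . . X X . . .
    . . . . . X . . .
    . . . . . . X . .

Final: [[4,0],[4,1],[5,1],[5,2],[6,3]]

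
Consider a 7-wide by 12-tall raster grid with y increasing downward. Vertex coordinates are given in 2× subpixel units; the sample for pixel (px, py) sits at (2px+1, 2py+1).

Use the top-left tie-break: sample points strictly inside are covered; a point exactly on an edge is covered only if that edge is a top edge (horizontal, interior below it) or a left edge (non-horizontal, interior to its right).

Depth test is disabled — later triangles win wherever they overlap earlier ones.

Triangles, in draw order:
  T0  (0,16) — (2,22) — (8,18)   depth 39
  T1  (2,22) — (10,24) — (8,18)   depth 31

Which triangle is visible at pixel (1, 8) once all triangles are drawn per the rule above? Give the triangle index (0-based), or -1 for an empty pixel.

T0:
  2·area = 44  (B↔C swapped to make it positive)
  edge (0, 16)→(8, 18): d=(8,2) right/bottom  bias=-1
  edge (8, 18)→(2, 22): d=(-6,4) right/bottom  bias=-1
  edge (2, 22)→(0, 16): d=(-2,-6) top-left  bias=+0
    (0,8)@(1, 17): e=[6,34,4] → #
    (1,8)@(3, 17): e=[2,26,16] → #
    (2,8)@(5, 17): e=[-2,18,28] → ·
    (0,9)@(1, 19): e=[22,22,0] → #  [on edge]
    (2,9)@(5, 19): e=[14,6,24] → #
    (3,9)@(7, 19): e=[10,-2,36] → ·
    (0,10)@(1, 21): e=[38,10,-4] → ·
    (1,10)@(3, 21): e=[34,2,8] → #
    (2,10)@(5, 21): e=[30,-6,20] → ·
    (1,11)@(3, 23): e=[50,-10,4] → ·
  covered (6 px):
    · · · · · · ·
    · · · · · · ·
    · · · · · · ·
    · · · · · · ·
    · · · · · · ·
    · · · · · · ·
    · · · · · · ·
    · · · · · · ·
    # # · · · · ·
    # # # · · · ·
    · # · · · · ·
    · · · · · · ·
T1:
  2·area = 44  (B↔C swapped to make it positive)
  edge (2, 22)→(8, 18): d=(6,-4) top-left  bias=+0
  edge (8, 18)→(10, 24): d=(2,6) right/bottom  bias=-1
  edge (10, 24)→(2, 22): d=(-8,-2) top-left  bias=+0
    (1,1)@(3, 3): e=[-110,0,154] → ·  [on edge]
    (2,4)@(5, 9): e=[-66,0,110] → ·  [on edge]
    (3,7)@(7, 15): e=[-22,0,66] → ·  [on edge]
    (3,9)@(7, 19): e=[2,8,34] → #
    (4,9)@(9, 19): e=[10,-4,38] → ·
    (2,10)@(5, 21): e=[6,24,14] → #
    (4,10)@(9, 21): e=[22,0,22] → ·  [on edge]
    (2,11)@(5, 23): e=[18,28,-2] → ·
    (3,11)@(7, 23): e=[26,16,2] → #
    (4,11)@(9, 23): e=[34,4,6] → #
    (5,11)@(11, 23): e=[42,-8,10] → ·
  covered (5 px):
    · · · · · · ·
    · · · · · · ·
    · · · · · · ·
    · · · · · · ·
    · · · · · · ·
    · · · · · · ·
    · · · · · · ·
    · · · · · · ·
    · · · · · · ·
    · · · # · · ·
    · · # # · · ·
    · · · # # · ·

Z-buffer (winner per pixel, '.' = empty):
  . . . . . . .
  . . . . . . .
  . . . . . . .
  . . . . . . .
  . . . . . . .
  . . . . . . .
  . . . . . . .
  . . . . . . .
  0 0 . . . . .
  0 0 0 1 . . .
  . 0 1 1 . . .
  . . . 1 1 . .

Answer: 0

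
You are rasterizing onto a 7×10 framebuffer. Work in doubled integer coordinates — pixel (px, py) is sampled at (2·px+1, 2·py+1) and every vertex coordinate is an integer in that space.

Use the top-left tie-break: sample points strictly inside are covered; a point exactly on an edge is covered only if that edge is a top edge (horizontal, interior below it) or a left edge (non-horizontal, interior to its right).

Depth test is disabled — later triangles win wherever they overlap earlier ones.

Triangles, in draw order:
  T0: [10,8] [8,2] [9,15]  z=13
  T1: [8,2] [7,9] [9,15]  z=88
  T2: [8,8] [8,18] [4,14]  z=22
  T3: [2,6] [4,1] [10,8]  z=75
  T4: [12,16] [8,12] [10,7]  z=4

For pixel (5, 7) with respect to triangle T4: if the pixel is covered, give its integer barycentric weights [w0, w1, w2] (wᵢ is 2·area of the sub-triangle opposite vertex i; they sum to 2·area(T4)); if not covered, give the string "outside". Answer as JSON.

T0:
  2·area = 20  (B↔C swapped to make it positive)
  edge (10, 8)→(9, 15): d=(-1,7) right/bottom  bias=-1
  edge (9, 15)→(8, 2): d=(-1,-13) top-left  bias=+0
  edge (8, 2)→(10, 8): d=(2,6) right/bottom  bias=-1
    (5,0)@(11, 1): e=[0,40,-20] → ·  [on edge]
    (4,2)@(9, 5): e=[10,10,0] → ·  [on edge]
    (4,3)@(9, 7): e=[8,8,4] → █
    (5,3)@(11, 7): e=[-6,34,-8] → ·
    (4,4)@(9, 9): e=[6,6,8] → █
    (5,4)@(11, 9): e=[-8,32,-4] → ·
    (4,5)@(9, 11): e=[4,4,12] → █
    (5,5)@(11, 11): e=[-10,30,0] → ·  [on edge]
    (4,6)@(9, 13): e=[2,2,16] → █
    (5,6)@(11, 13): e=[-12,28,4] → ·
    (4,7)@(9, 15): e=[0,0,20] → ·  [on edge]
    (6,8)@(13, 17): e=[-30,50,0] → ·  [on edge]
  covered (4 px):
    · · · · · · ·
    · · · · · · ·
    · · · · · · ·
    · · · · █ · ·
    · · · · █ · ·
    · · · · █ · ·
    · · · · █ · ·
    · · · · · · ·
    · · · · · · ·
    · · · · · · ·
T1:
  2·area = 20  (B↔C swapped to make it positive)
  edge (8, 2)→(9, 15): d=(1,13) right/bottom  bias=-1
  edge (9, 15)→(7, 9): d=(-2,-6) top-left  bias=+0
  edge (7, 9)→(8, 2): d=(1,-7) top-left  bias=+0
    (2,1)@(5, 3): e=[40,0,-20] → ·  [on edge]
    (3,4)@(7, 9): e=[20,0,0] → █  [on edge]
    (4,4)@(9, 9): e=[-6,12,14] → ·
    (3,5)@(7, 11): e=[22,-4,2] → ·
    (4,7)@(9, 15): e=[0,0,20] → ·  [on edge]
  covered (1 px):
    · · · · · · ·
    · · · · · · ·
    · · · · · · ·
    · · · · · · ·
    · · · █ · · ·
    · · · · · · ·
    · · · · · · ·
    · · · · · · ·
    · · · · · · ·
    · · · · · · ·
T2:
  2·area = 40
  edge (8, 8)→(8, 18): d=(0,10) right/bottom  bias=-1
  edge (8, 18)→(4, 14): d=(-4,-4) top-left  bias=+0
  edge (4, 14)→(8, 8): d=(4,-6) top-left  bias=+0
    (0,5)@(1, 11): e=[70,0,-30] → ·  [on edge]
    (3,5)@(7, 11): e=[10,24,6] → █
    (4,5)@(9, 11): e=[-10,32,18] → ·
    (1,6)@(3, 13): e=[50,0,-10] → ·  [on edge]
    (2,6)@(5, 13): e=[30,8,2] → █
    (4,6)@(9, 13): e=[-10,24,26] → ·
    (2,7)@(5, 15): e=[30,0,10] → █  [on edge]
    (4,7)@(9, 15): e=[-10,16,34] → ·
    (2,8)@(5, 17): e=[30,-8,18] → ·
    (3,8)@(7, 17): e=[10,0,30] → █  [on edge]
    (4,8)@(9, 17): e=[-10,8,42] → ·
    (3,9)@(7, 19): e=[10,-8,38] → ·
    (4,9)@(9, 19): e=[-10,0,50] → ·  [on edge]
  covered (6 px):
    · · · · · · ·
    · · · · · · ·
    · · · · · · ·
    · · · · · · ·
    · · · · · · ·
    · · · █ · · ·
    · · █ █ · · ·
    · · █ █ · · ·
    · · · █ · · ·
    · · · · · · ·
T3:
  2·area = 44
  edge (2, 6)→(4, 1): d=(2,-5) top-left  bias=+0
  edge (4, 1)→(10, 8): d=(6,7) right/bottom  bias=-1
  edge (10, 8)→(2, 6): d=(-8,-2) top-left  bias=+0
    (2,1)@(5, 3): e=[9,5,30] → █
    (3,1)@(7, 3): e=[19,-9,34] → ·
    (1,2)@(3, 5): e=[3,31,10] → █
    (3,2)@(7, 5): e=[23,3,18] → █
    (4,2)@(9, 5): e=[33,-11,22] → ·
    (1,3)@(3, 7): e=[7,43,-6] → ·
    (2,3)@(5, 7): e=[17,29,-2] → ·
    (3,3)@(7, 7): e=[27,15,2] → █
    (4,3)@(9, 7): e=[37,1,6] → █
    (5,3)@(11, 7): e=[47,-13,10] → ·
    (3,4)@(7, 9): e=[31,27,-14] → ·
    (4,4)@(9, 9): e=[41,13,-10] → ·
  covered (6 px):
    · · · · · · ·
    · · █ · · · ·
    · █ █ █ · · ·
    · · · █ █ · ·
    · · · · · · ·
    · · · · · · ·
    · · · · · · ·
    · · · · · · ·
    · · · · · · ·
    · · · · · · ·
T4:
  2·area = 28
  edge (12, 16)→(8, 12): d=(-4,-4) top-left  bias=+0
  edge (8, 12)→(10, 7): d=(2,-5) top-left  bias=+0
  edge (10, 7)→(12, 16): d=(2,9) right/bottom  bias=-1
    (0,2)@(1, 5): e=[0,-49,77] → ·  [on edge]
    (1,3)@(3, 7): e=[0,-35,63] → ·  [on edge]
    (2,4)@(5, 9): e=[0,-21,49] → ·  [on edge]
    (3,5)@(7, 11): e=[0,-7,35] → ·  [on edge]
    (4,5)@(9, 11): e=[8,3,17] → █
    (5,5)@(11, 11): e=[16,13,-1] → ·
    (4,6)@(9, 13): e=[0,7,21] → █  [on edge]
    (5,6)@(11, 13): e=[8,17,3] → █
    (6,6)@(13, 13): e=[16,27,-15] → ·
    (4,7)@(9, 15): e=[-8,11,25] → ·
    (5,7)@(11, 15): e=[0,21,7] → █  [on edge]
    (6,7)@(13, 15): e=[8,31,-11] → ·
    (6,8)@(13, 17): e=[0,35,-7] → ·  [on edge]
  covered (4 px):
    · · · · · · ·
    · · · · · · ·
    · · · · · · ·
    · · · · · · ·
    · · · · · · ·
    · · · · █ · ·
    · · · · █ █ ·
    · · · · · █ ·
    · · · · · · ·
    · · · · · · ·

Result: [21,7,0]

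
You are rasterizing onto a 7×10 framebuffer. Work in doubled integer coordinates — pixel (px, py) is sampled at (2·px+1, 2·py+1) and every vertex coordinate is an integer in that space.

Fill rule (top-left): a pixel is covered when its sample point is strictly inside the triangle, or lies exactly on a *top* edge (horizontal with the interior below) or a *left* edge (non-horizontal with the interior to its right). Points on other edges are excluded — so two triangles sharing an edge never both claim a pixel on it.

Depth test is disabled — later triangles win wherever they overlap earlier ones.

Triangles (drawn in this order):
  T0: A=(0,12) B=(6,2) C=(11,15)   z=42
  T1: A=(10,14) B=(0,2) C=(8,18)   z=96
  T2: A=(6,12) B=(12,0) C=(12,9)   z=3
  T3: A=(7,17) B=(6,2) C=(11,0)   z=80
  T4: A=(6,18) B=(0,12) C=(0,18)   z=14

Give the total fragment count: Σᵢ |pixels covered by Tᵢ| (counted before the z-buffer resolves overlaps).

T0:
  2·area = 128
  edge (0, 12)→(6, 2): d=(6,-10) top-left  bias=+0
  edge (6, 2)→(11, 15): d=(5,13) right/bottom  bias=-1
  edge (11, 15)→(0, 12): d=(-11,-3) top-left  bias=+0
    (2,2)@(5, 5): e=[8,28,92] → #
    (3,2)@(7, 5): e=[28,2,98] → #
    (4,2)@(9, 5): e=[48,-24,104] → ·
    (1,3)@(3, 7): e=[0,64,64] → #  [on edge]
    (4,3)@(9, 7): e=[60,-14,82] → ·
    (1,4)@(3, 9): e=[12,74,42] → #
    (4,4)@(9, 9): e=[72,-4,60] → ·
    (0,5)@(1, 11): e=[4,110,14] → #
    (4,5)@(9, 11): e=[84,6,38] → #
    (5,5)@(11, 11): e=[104,-20,44] → ·
    (0,6)@(1, 13): e=[16,120,-8] → ·
    (1,6)@(3, 13): e=[36,94,-2] → ·
    (5,7)@(11, 15): e=[128,0,0] → ·  [on edge]
  covered (16 px):
    · · · · · · ·
    · · · · · · ·
    · · # # · · ·
    · # # # · · ·
    · # # # · · ·
    # # # # # · ·
    · · # # # · ·
    · · · · · · ·
    · · · · · · ·
    · · · · · · ·
T1:
  2·area = 64  (B↔C swapped to make it positive)
  edge (10, 14)→(8, 18): d=(-2,4) right/bottom  bias=-1
  edge (8, 18)→(0, 2): d=(-8,-16) top-left  bias=+0
  edge (0, 2)→(10, 14): d=(10,12) right/bottom  bias=-1
    (1,3)@(3, 7): e=[42,8,14] → #
    (2,3)@(5, 7): e=[34,40,-10] → ·
    (1,4)@(3, 9): e=[38,-8,34] → ·
    (2,4)@(5, 9): e=[30,24,10] → #
    (3,4)@(7, 9): e=[22,56,-14] → ·
    (2,5)@(5, 11): e=[26,8,30] → #
    (3,5)@(7, 11): e=[18,40,6] → #
    (4,5)@(9, 11): e=[10,72,-18] → ·
    (2,6)@(5, 13): e=[22,-8,50] → ·
    (3,6)@(7, 13): e=[14,24,26] → #
    (4,6)@(9, 13): e=[6,56,2] → #
    (5,6)@(11, 13): e=[-2,88,-22] → ·
  covered (8 px):
    · · · · · · ·
    · · · · · · ·
    · · · · · · ·
    · # · · · · ·
    · · # · · · ·
    · · # # · · ·
    · · · # # · ·
    · · · # # · ·
    · · · · · · ·
    · · · · · · ·
T2:
  2·area = 54
  edge (6, 12)→(12, 0): d=(6,-12) top-left  bias=+0
  edge (12, 0)→(12, 9): d=(0,9) right/bottom  bias=-1
  edge (12, 9)→(6, 12): d=(-6,3) right/bottom  bias=-1
    (5,1)@(11, 3): e=[6,9,39] → #
    (6,1)@(13, 3): e=[30,-9,33] → ·
    (5,2)@(11, 5): e=[18,9,27] → #
    (6,2)@(13, 5): e=[42,-9,21] → ·
    (4,3)@(9, 7): e=[6,27,21] → #
    (6,3)@(13, 7): e=[54,-9,9] → ·
    (4,4)@(9, 9): e=[18,27,9] → #
    (6,4)@(13, 9): e=[66,-9,-3] → ·
    (3,5)@(7, 11): e=[6,45,3] → #
    (4,5)@(9, 11): e=[30,27,-3] → ·
    (5,5)@(11, 11): e=[54,9,-9] → ·
    (3,6)@(7, 13): e=[18,45,-9] → ·
  covered (7 px):
    · · · · · · ·
    · · · · · # ·
    · · · · · # ·
    · · · · # # ·
    · · · · # # ·
    · · · # · · ·
    · · · · · · ·
    · · · · · · ·
    · · · · · · ·
    · · · · · · ·
T3:
  2·area = 77
  edge (7, 17)→(6, 2): d=(-1,-15) top-left  bias=+0
  edge (6, 2)→(11, 0): d=(5,-2) top-left  bias=+0
  edge (11, 0)→(7, 17): d=(-4,17) right/bottom  bias=-1
    (4,0)@(9, 1): e=[46,1,30] → #
    (5,0)@(11, 1): e=[76,5,-4] → ·
    (3,1)@(7, 3): e=[14,7,56] → #
    (5,1)@(11, 3): e=[74,15,-12] → ·
    (3,2)@(7, 5): e=[12,17,48] → #
    (5,2)@(11, 5): e=[72,25,-20] → ·
    (3,3)@(7, 7): e=[10,27,40] → #
    (5,3)@(11, 7): e=[70,35,-28] → ·
    (3,4)@(7, 9): e=[8,37,32] → #
    (4,4)@(9, 9): e=[38,41,-2] → ·
    (3,5)@(7, 11): e=[6,47,24] → #
    (4,5)@(9, 11): e=[36,51,-10] → ·
    (3,8)@(7, 17): e=[0,77,0] → ·  [on edge]
  covered (11 px):
    · · · · # · ·
    · · · # # · ·
    · · · # # · ·
    · · · # # · ·
    · · · # · · ·
    · · · # · · ·
    · · · # · · ·
    · · · # · · ·
    · · · · · · ·
    · · · · · · ·
T4:
  2·area = 36  (B↔C swapped to make it positive)
  edge (6, 18)→(0, 18): d=(-6,0) right/bottom  bias=-1
  edge (0, 18)→(0, 12): d=(0,-6) top-left  bias=+0
  edge (0, 12)→(6, 18): d=(6,6) right/bottom  bias=-1
    (0,6)@(1, 13): e=[30,6,0] → ·  [on edge]
    (0,7)@(1, 15): e=[18,6,12] → #
    (1,7)@(3, 15): e=[18,18,0] → ·  [on edge]
    (0,8)@(1, 17): e=[6,6,24] → #
    (1,8)@(3, 17): e=[6,18,12] → #
    (2,8)@(5, 17): e=[6,30,0] → ·  [on edge]
    (0,9)@(1, 19): e=[-6,6,36] → ·
    (1,9)@(3, 19): e=[-6,18,24] → ·
    (3,9)@(7, 19): e=[-6,42,0] → ·  [on edge]
  covered (3 px):
    · · · · · · ·
    · · · · · · ·
    · · · · · · ·
    · · · · · · ·
    · · · · · · ·
    · · · · · · ·
    · · · · · · ·
    # · · · · · ·
    # # · · · · ·
    · · · · · · ·

Answer: 45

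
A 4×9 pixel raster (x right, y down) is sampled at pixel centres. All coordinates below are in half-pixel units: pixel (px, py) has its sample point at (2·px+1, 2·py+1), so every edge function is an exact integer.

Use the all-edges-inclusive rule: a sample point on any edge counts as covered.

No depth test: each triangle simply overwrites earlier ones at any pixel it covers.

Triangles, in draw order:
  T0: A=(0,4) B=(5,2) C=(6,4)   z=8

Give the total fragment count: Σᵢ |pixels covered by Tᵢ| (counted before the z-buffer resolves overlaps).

T0:
  2·area = 12
  edge (0, 4)→(5, 2): d=(5,-2) inclusive
  edge (5, 2)→(6, 4): d=(1,2) inclusive
  edge (6, 4)→(0, 4): d=(-6,0) inclusive
    (1,1)@(3, 3): e=[1,5,6] → X
    (2,1)@(5, 3): e=[5,1,6] → X
    (3,1)@(7, 3): e=[9,-3,6] → .
    (1,2)@(3, 5): e=[11,7,-6] → .
    (2,2)@(5, 5): e=[15,3,-6] → .
  covered (2 px):
    . . . .
    . X X .
    . . . .
    . . . .
    . . . .
    . . . .
    . . . .
    . . . .
    . . . .

Result: 2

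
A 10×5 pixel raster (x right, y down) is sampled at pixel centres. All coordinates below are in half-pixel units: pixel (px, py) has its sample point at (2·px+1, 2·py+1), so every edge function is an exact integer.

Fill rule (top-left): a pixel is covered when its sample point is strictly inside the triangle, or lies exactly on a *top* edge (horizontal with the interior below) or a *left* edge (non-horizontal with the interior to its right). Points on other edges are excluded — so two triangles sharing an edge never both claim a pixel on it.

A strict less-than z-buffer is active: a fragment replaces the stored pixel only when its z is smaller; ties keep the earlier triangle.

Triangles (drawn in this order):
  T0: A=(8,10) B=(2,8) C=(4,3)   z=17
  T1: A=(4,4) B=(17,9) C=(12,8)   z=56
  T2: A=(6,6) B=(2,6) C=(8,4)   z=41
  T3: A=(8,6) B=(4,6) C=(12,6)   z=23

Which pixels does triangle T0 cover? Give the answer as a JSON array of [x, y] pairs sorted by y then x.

T0:
  2·area = 34
  edge (8, 10)→(2, 8): d=(-6,-2) top-left  bias=+0
  edge (2, 8)→(4, 3): d=(2,-5) top-left  bias=+0
  edge (4, 3)→(8, 10): d=(4,7) right/bottom  bias=-1
    (2,2)@(5, 5): e=[24,9,1] → █
    (3,2)@(7, 5): e=[28,19,-13] → ·
    (1,3)@(3, 7): e=[8,3,23] → █
    (3,3)@(7, 7): e=[16,23,-5] → ·
    (1,4)@(3, 9): e=[-4,7,31] → ·
    (2,4)@(5, 9): e=[0,17,17] → █  [on edge]
    (3,4)@(7, 9): e=[4,27,3] → █
    (4,4)@(9, 9): e=[8,37,-11] → ·
  covered (5 px):
    · · · · · · · · · ·
    · · · · · · · · · ·
    · · █ · · · · · · ·
    · █ █ · · · · · · ·
    · · █ █ · · · · · ·
T1:
  2·area = 12
  edge (4, 4)→(17, 9): d=(13,5) right/bottom  bias=-1
  edge (17, 9)→(12, 8): d=(-5,-1) top-left  bias=+0
  edge (12, 8)→(4, 4): d=(-8,-4) top-left  bias=+0
    (3,3)@(7, 7): e=[24,0,-12] → ·  [on edge]
    (5,3)@(11, 7): e=[4,4,4] → █
    (6,3)@(13, 7): e=[-6,6,12] → ·
    (5,4)@(11, 9): e=[30,-6,-12] → ·
    (8,4)@(17, 9): e=[0,0,12] → ·  [on edge]
  covered (1 px):
    · · · · · · · · · ·
    · · · · · · · · · ·
    · · · · · · · · · ·
    · · · · · █ · · · ·
    · · · · · · · · · ·
T2:
  2·area = 8
  edge (6, 6)→(2, 6): d=(-4,0) right/bottom  bias=-1
  edge (2, 6)→(8, 4): d=(6,-2) top-left  bias=+0
  edge (8, 4)→(6, 6): d=(-2,2) right/bottom  bias=-1
    (5,0)@(11, 1): e=[20,-12,0] → ·  [on edge]
    (8,0)@(17, 1): e=[20,0,-12] → ·  [on edge]
    (4,1)@(9, 3): e=[12,-4,0] → ·  [on edge]
    (5,1)@(11, 3): e=[12,0,-4] → ·  [on edge]
    (2,2)@(5, 5): e=[4,0,4] → █  [on edge]
    (3,2)@(7, 5): e=[4,4,0] → ·  [on edge]
    (2,3)@(5, 7): e=[-4,12,0] → ·  [on edge]
    (1,4)@(3, 9): e=[-12,20,0] → ·  [on edge]
  covered (1 px):
    · · · · · · · · · ·
    · · · · · · · · · ·
    · · █ · · · · · · ·
    · · · · · · · · · ·
    · · · · · · · · · ·
T3:
  degenerate (2·area = 0) — covers nothing

Answer: [[2,2],[1,3],[2,3],[2,4],[3,4]]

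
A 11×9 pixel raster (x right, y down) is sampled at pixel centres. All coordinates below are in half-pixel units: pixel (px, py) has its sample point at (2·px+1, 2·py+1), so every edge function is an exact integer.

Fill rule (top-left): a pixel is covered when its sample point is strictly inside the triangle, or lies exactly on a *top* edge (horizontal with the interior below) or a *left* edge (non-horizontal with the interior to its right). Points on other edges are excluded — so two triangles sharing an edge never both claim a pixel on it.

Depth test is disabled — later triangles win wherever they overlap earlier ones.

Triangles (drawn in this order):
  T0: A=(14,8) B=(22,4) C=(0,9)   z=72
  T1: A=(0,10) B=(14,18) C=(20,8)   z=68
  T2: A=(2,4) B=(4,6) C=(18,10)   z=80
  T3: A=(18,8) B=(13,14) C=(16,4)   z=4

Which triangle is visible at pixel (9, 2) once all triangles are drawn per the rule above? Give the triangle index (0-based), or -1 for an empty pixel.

T0:
  2·area = 48  (B↔C swapped to make it positive)
  edge (14, 8)→(0, 9): d=(-14,1) right/bottom  bias=-1
  edge (0, 9)→(22, 4): d=(22,-5) top-left  bias=+0
  edge (22, 4)→(14, 8): d=(-8,4) right/bottom  bias=-1
    (9,2)@(19, 5): e=[37,7,4] → X
    (10,2)@(21, 5): e=[35,17,-4] → .
    (4,3)@(9, 7): e=[19,1,28] → X
    (5,3)@(11, 7): e=[17,11,20] → X
    (6,3)@(13, 7): e=[15,21,12] → X
    (7,3)@(15, 7): e=[13,31,4] → X
    (8,3)@(17, 7): e=[11,41,-4] → .
    (9,3)@(19, 7): e=[9,51,-12] → .
    (4,4)@(9, 9): e=[-9,45,12] → .
    (5,4)@(11, 9): e=[-11,55,4] → .
    (6,4)@(13, 9): e=[-13,65,-4] → .
    (7,4)@(15, 9): e=[-15,75,-12] → .
  covered (5 px):
    . . . . . . . . . . .
    . . . . . . . . . . .
    . . . . . . . . . X .
    . . . . X X X X . . .
    . . . . . . . . . . .
    . . . . . . . . . . .
    . . . . . . . . . . .
    . . . . . . . . . . .
    . . . . . . . . . . .
T1:
  2·area = 188  (B↔C swapped to make it positive)
  edge (0, 10)→(20, 8): d=(20,-2) top-left  bias=+0
  edge (20, 8)→(14, 18): d=(-6,10) right/bottom  bias=-1
  edge (14, 18)→(0, 10): d=(-14,-8) top-left  bias=+0
    (5,4)@(11, 9): e=[2,84,102] → X
    (6,4)@(13, 9): e=[6,64,118] → X
    (7,4)@(15, 9): e=[10,44,134] → X
    (8,4)@(17, 9): e=[14,24,150] → X
    (9,4)@(19, 9): e=[18,4,166] → X
    (10,4)@(21, 9): e=[22,-16,182] → .
    (1,5)@(3, 11): e=[26,152,10] → X
    (2,5)@(5, 11): e=[30,132,26] → X
    (3,5)@(7, 11): e=[34,112,42] → X
    (4,5)@(9, 11): e=[38,92,58] → X
    (9,5)@(19, 11): e=[58,-8,138] → .
    (1,6)@(3, 13): e=[66,140,-18] → .
    (8,6)@(17, 13): e=[94,0,94] → .  [on edge]
  covered (23 px):
    . . . . . . . . . . .
    . . . . . . . . . . .
    . . . . . . . . . . .
    . . . . . . . . . . .
    . . . . . X X X X X .
    . X X X X X X X X . .
    . . . X X X X X . . .
    . . . . X X X X . . .
    . . . . . . X . . . .
T2:
  2·area = 20  (B↔C swapped to make it positive)
  edge (2, 4)→(18, 10): d=(16,6) right/bottom  bias=-1
  edge (18, 10)→(4, 6): d=(-14,-4) top-left  bias=+0
  edge (4, 6)→(2, 4): d=(-2,-2) top-left  bias=+0
    (0,1)@(1, 3): e=[-10,30,0] → .  [on edge]
    (1,2)@(3, 5): e=[10,10,0] → X  [on edge]
    (2,2)@(5, 5): e=[-2,18,4] → .
    (1,3)@(3, 7): e=[42,-18,-4] → .
    (2,3)@(5, 7): e=[30,-10,0] → .  [on edge]
    (4,3)@(9, 7): e=[6,6,8] → X
    (5,3)@(11, 7): e=[-6,14,12] → .
    (3,4)@(7, 9): e=[50,-30,0] → .  [on edge]
    (4,4)@(9, 9): e=[38,-22,4] → .
    (7,4)@(15, 9): e=[2,2,16] → X
    (8,4)@(17, 9): e=[-10,10,20] → .
    (4,5)@(9, 11): e=[70,-50,0] → .  [on edge]
    (5,6)@(11, 13): e=[90,-70,0] → .  [on edge]
    (6,7)@(13, 15): e=[110,-90,0] → .  [on edge]
    (7,8)@(15, 17): e=[130,-110,0] → .  [on edge]
  covered (3 px):
    . . . . . . . . . . .
    . . . . . . . . . . .
    . X . . . . . . . . .
    . . . . X . . . . . .
    . . . . . . . X . . .
    . . . . . . . . . . .
    . . . . . . . . . . .
    . . . . . . . . . . .
    . . . . . . . . . . .
T3:
  2·area = 32
  edge (18, 8)→(13, 14): d=(-5,6) right/bottom  bias=-1
  edge (13, 14)→(16, 4): d=(3,-10) top-left  bias=+0
  edge (16, 4)→(18, 8): d=(2,4) right/bottom  bias=-1
    (8,3)@(17, 7): e=[11,19,2] → X
    (9,3)@(19, 7): e=[-1,39,-6] → .
    (7,4)@(15, 9): e=[13,5,14] → X
    (9,4)@(19, 9): e=[-11,45,-2] → .
    (7,5)@(15, 11): e=[3,11,18] → X
    (8,5)@(17, 11): e=[-9,31,10] → .
    (7,6)@(15, 13): e=[-7,17,22] → .
  covered (4 px):
    . . . . . . . . . . .
    . . . . . . . . . . .
    . . . . . . . . . . .
    . . . . . . . . X . .
    . . . . . . . X X . .
    . . . . . . . X . . .
    . . . . . . . . . . .
    . . . . . . . . . . .
    . . . . . . . . . . .

Z-buffer (winner per pixel, '.' = empty):
  . . . . . . . . . . .
  . . . . . . . . . . .
  . 2 . . . . . . . 0 .
  . . . . 2 0 0 0 3 . .
  . . . . . 1 1 3 3 1 .
  . 1 1 1 1 1 1 3 1 . .
  . . . 1 1 1 1 1 . . .
  . . . . 1 1 1 1 . . .
  . . . . . . 1 . . . .

Final: 0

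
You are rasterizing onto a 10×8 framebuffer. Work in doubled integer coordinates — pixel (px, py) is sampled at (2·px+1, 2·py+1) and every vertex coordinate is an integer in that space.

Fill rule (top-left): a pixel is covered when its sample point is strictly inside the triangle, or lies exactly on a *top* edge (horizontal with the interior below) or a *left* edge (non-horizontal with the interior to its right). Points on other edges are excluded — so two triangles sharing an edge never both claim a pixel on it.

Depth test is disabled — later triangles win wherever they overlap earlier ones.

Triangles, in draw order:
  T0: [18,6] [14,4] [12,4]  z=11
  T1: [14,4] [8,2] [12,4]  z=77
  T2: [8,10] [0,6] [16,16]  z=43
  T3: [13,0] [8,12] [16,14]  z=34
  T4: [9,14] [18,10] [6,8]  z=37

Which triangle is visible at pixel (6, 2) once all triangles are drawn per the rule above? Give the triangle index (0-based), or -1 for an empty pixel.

T0:
  2·area = 4  (B↔C swapped to make it positive)
  edge (18, 6)→(12, 4): d=(-6,-2) top-left  bias=+0
  edge (12, 4)→(14, 4): d=(2,0) top-left  bias=+0
  edge (14, 4)→(18, 6): d=(4,2) right/bottom  bias=-1
    (1,0)@(3, 1): e=[0,-6,10] → .  [on edge]
    (4,1)@(9, 3): e=[0,-2,6] → .  [on edge]
    (7,2)@(15, 5): e=[0,2,2] → X  [on edge]
    (8,2)@(17, 5): e=[4,2,-2] → .
    (7,3)@(15, 7): e=[-12,6,10] → .
  covered (1 px):
    . . . . . . . . . .
    . . . . . . . . . .
    . . . . . . . X . .
    . . . . . . . . . .
    . . . . . . . . . .
    . . . . . . . . . .
    . . . . . . . . . .
    . . . . . . . . . .
T1:
  2·area = 4  (B↔C swapped to make it positive)
  edge (14, 4)→(12, 4): d=(-2,0) right/bottom  bias=-1
  edge (12, 4)→(8, 2): d=(-4,-2) top-left  bias=+0
  edge (8, 2)→(14, 4): d=(6,2) right/bottom  bias=-1
    (2,0)@(5, 1): e=[6,-2,0] → .  [on edge]
    (5,1)@(11, 3): e=[2,2,0] → .  [on edge]
    (8,2)@(17, 5): e=[-2,6,0] → .  [on edge]
  covered (0 px):
    . . . . . . . . . .
    . . . . . . . . . .
    . . . . . . . . . .
    . . . . . . . . . .
    . . . . . . . . . .
    . . . . . . . . . .
    . . . . . . . . . .
    . . . . . . . . . .
T2:
  2·area = 16  (B↔C swapped to make it positive)
  edge (8, 10)→(16, 16): d=(8,6) right/bottom  bias=-1
  edge (16, 16)→(0, 6): d=(-16,-10) top-left  bias=+0
  edge (0, 6)→(8, 10): d=(8,4) right/bottom  bias=-1
    (2,4)@(5, 9): e=[10,2,4] → X
    (3,4)@(7, 9): e=[-2,22,-4] → .
    (2,5)@(5, 11): e=[26,-30,20] → .
    (4,5)@(9, 11): e=[2,10,4] → X
    (5,5)@(11, 11): e=[-10,30,-4] → .
    (4,6)@(9, 13): e=[18,-22,20] → .
  covered (2 px):
    . . . . . . . . . .
    . . . . . . . . . .
    . . . . . . . . . .
    . . . . . . . . . .
    . . X . . . . . . .
    . . . . X . . . . .
    . . . . . . . . . .
    . . . . . . . . . .
T3:
  2·area = 106  (B↔C swapped to make it positive)
  edge (13, 0)→(16, 14): d=(3,14) right/bottom  bias=-1
  edge (16, 14)→(8, 12): d=(-8,-2) top-left  bias=+0
  edge (8, 12)→(13, 0): d=(5,-12) top-left  bias=+0
    (6,0)@(13, 1): e=[3,98,5] → X
    (7,0)@(15, 1): e=[-25,102,29] → .
    (6,1)@(13, 3): e=[9,82,15] → X
    (7,1)@(15, 3): e=[-19,86,39] → .
    (5,2)@(11, 5): e=[43,62,1] → X
    (7,2)@(15, 5): e=[-13,70,49] → .
    (5,3)@(11, 7): e=[49,46,11] → X
    (7,3)@(15, 7): e=[-7,54,59] → .
    (5,4)@(11, 9): e=[55,30,21] → X
    (7,4)@(15, 9): e=[-1,38,69] → .
    (4,5)@(9, 11): e=[89,10,7] → X
    (7,5)@(15, 11): e=[5,22,79] → X
  covered (14 px):
    . . . . . . X . . .
    . . . . . . X . . .
    . . . . . X X . . .
    . . . . . X X . . .
    . . . . . X X . . .
    . . . . X X X X . .
    . . . . . . X X . .
    . . . . . . . . . .
T4:
  2·area = 66  (B↔C swapped to make it positive)
  edge (9, 14)→(6, 8): d=(-3,-6) top-left  bias=+0
  edge (6, 8)→(18, 10): d=(12,2) right/bottom  bias=-1
  edge (18, 10)→(9, 14): d=(-9,4) right/bottom  bias=-1
    (3,4)@(7, 9): e=[3,10,53] → X
    (4,4)@(9, 9): e=[15,6,45] → X
    (5,4)@(11, 9): e=[27,2,37] → X
    (6,4)@(13, 9): e=[39,-2,29] → .
    (3,5)@(7, 11): e=[-3,34,35] → .
    (4,5)@(9, 11): e=[9,30,27] → X
    (6,5)@(13, 11): e=[33,22,11] → X
    (7,5)@(15, 11): e=[45,18,3] → X
    (8,5)@(17, 11): e=[57,14,-5] → .
    (4,6)@(9, 13): e=[3,54,9] → X
    (6,6)@(13, 13): e=[27,46,-7] → .
    (7,6)@(15, 13): e=[39,42,-15] → .
  covered (9 px):
    . . . . . . . . . .
    . . . . . . . . . .
    . . . . . . . . . .
    . . . . . . . . . .
    . . . X X X . . . .
    . . . . X X X X . .
    . . . . X X . . . .
    . . . . . . . . . .

Z-buffer (winner per pixel, '.' = empty):
  . . . . . . 3 . . .
  . . . . . . 3 . . .
  . . . . . 3 3 0 . .
  . . . . . 3 3 . . .
  . . 2 4 4 4 3 . . .
  . . . . 4 4 4 4 . .
  . . . . 4 4 3 3 . .
  . . . . . . . . . .

Result: 3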